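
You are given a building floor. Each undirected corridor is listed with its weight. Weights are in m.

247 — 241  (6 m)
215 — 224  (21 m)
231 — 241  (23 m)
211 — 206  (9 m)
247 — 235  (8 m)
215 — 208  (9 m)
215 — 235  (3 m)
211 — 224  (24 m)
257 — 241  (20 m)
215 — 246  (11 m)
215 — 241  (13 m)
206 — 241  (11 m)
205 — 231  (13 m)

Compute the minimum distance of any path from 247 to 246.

Running Dijkstra from 247:
247: 0
241: 6  (via 247)
235: 8  (via 247)
215: 11  (via 235)
206: 17  (via 241)
208: 20  (via 215)
246: 22  (via 215)
Shortest route: 247–235–215–246 = 22 m.

22 m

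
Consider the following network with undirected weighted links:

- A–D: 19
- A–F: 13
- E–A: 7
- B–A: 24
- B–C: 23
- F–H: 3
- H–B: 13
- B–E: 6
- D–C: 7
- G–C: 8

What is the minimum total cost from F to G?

Running Dijkstra from F:
F: 0
H: 3  (via F)
A: 13  (via F)
B: 16  (via H)
E: 20  (via A)
D: 32  (via A)
C: 39  (via B)
G: 47  (via C)
Shortest route: F–H–B–C–G = 47.

47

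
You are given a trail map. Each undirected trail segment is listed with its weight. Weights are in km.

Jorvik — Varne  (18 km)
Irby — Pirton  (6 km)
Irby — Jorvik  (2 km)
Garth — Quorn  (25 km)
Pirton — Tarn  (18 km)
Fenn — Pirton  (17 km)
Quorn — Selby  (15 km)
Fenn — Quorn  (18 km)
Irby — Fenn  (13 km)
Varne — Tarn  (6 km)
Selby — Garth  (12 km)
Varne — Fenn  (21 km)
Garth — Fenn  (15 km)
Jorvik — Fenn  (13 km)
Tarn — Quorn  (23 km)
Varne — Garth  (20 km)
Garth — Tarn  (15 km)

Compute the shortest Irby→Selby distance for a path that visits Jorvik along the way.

42 km

Shortest Irby→Jorvik: Irby–Jorvik = 2
Shortest Jorvik→Selby: Jorvik–Fenn–Garth–Selby = 40
Total via Jorvik: 2 + 40 = 42 km.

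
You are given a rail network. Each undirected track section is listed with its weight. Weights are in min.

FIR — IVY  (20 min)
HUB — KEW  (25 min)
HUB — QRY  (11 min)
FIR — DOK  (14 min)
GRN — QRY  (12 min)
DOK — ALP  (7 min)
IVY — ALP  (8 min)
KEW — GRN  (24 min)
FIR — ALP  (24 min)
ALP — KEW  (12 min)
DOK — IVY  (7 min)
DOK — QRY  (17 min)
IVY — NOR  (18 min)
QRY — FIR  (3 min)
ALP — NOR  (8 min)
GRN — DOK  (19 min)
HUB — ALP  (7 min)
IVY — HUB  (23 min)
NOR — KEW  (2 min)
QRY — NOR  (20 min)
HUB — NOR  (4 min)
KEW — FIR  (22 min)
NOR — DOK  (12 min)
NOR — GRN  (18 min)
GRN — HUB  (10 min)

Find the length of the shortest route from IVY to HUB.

15 min

Shortest distances from IVY:
IVY: 0
DOK: 7  (via IVY)
ALP: 8  (via IVY)
HUB: 15  (via ALP)
Shortest route: IVY → ALP → HUB = 15 min.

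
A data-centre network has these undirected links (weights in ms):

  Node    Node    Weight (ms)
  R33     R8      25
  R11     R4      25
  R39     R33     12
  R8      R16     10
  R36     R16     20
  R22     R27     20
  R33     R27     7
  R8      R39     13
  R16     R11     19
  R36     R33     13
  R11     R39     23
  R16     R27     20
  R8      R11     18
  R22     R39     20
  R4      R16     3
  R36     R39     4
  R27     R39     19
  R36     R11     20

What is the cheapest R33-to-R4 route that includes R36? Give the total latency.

36 ms

Best R33 to R36: R33 → R36 costing 13
Best R36 to R4: R36 → R16 → R4 costing 23
Total via R36: 13 + 23 = 36 ms.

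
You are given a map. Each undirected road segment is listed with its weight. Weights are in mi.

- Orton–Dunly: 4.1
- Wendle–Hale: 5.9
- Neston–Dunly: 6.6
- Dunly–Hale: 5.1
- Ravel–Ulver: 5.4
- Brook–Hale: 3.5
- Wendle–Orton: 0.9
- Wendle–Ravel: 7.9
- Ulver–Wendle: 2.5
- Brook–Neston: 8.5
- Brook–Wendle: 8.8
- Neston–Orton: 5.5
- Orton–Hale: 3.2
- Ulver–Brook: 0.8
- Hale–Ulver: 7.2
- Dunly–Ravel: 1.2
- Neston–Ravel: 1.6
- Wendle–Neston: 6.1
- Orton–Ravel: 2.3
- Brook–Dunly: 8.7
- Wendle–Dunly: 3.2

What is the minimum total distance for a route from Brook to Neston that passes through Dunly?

Shortest Brook→Dunly: Brook → Ulver → Wendle → Dunly = 6.5
Shortest Dunly→Neston: Dunly → Ravel → Neston = 2.8
Total via Dunly: 6.5 + 2.8 = 9.3 mi.

9.3 mi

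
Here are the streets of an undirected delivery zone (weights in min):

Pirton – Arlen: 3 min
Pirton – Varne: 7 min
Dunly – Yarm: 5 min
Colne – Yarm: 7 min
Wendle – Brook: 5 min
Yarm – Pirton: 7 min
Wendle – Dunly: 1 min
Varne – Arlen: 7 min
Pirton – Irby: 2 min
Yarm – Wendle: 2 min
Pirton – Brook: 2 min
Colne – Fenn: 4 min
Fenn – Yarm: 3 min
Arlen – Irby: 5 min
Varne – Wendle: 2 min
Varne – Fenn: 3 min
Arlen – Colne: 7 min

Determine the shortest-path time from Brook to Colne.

Candidate routes:
Brook - Wendle - Varne - Fenn - Colne: 5+2+3+4 = 14
Brook - Pirton - Arlen - Colne: 2+3+7 = 12
Brook - Wendle - Yarm - Colne: 5+2+7 = 14
Brook - Wendle - Yarm - Fenn - Colne: 5+2+3+4 = 14
Cheapest is Brook - Pirton - Arlen - Colne at 12 min.

12 min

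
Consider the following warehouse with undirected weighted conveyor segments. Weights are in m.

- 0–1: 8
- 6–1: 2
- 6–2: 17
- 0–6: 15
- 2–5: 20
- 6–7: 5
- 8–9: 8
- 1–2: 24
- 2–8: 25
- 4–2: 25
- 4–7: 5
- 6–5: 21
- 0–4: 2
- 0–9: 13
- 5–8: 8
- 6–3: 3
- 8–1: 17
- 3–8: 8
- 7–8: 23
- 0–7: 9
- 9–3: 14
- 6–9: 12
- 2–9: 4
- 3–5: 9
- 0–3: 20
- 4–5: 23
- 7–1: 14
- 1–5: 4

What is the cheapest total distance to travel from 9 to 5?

Shortest distances from 9:
9: 0
2: 4  (via 9)
8: 8  (via 9)
6: 12  (via 9)
0: 13  (via 9)
1: 14  (via 6)
3: 14  (via 9)
4: 15  (via 0)
5: 16  (via 8)
Shortest route: 9–8–5 = 16 m.

16 m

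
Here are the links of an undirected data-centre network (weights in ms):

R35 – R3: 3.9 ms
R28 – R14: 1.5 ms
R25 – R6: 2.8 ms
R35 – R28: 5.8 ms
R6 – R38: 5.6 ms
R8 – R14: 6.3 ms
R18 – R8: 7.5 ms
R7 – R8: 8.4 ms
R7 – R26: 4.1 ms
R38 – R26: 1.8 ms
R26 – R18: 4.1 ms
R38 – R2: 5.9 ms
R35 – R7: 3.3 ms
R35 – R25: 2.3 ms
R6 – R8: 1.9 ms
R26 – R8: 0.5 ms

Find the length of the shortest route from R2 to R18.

11.8 ms

Candidate routes:
R2–R38–R26–R18: 5.9+1.8+4.1 = 11.8
R2–R38–R6–R8–R26–R18: 5.9+5.6+1.9+0.5+4.1 = 18
R2–R38–R26–R8–R18: 5.9+1.8+0.5+7.5 = 15.7
The minimum is 11.8 ms via R2–R38–R26–R18.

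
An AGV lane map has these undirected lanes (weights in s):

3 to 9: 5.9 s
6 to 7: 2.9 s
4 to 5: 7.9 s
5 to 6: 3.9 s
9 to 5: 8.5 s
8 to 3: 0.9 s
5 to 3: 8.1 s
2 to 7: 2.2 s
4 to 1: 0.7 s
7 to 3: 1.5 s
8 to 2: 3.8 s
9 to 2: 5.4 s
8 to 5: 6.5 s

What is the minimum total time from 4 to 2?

Enumerating some paths:
4 - 5 - 8 - 2: 7.9+6.5+3.8 = 18.2
4 - 5 - 8 - 3 - 7 - 2: 7.9+6.5+0.9+1.5+2.2 = 19
4 - 5 - 6 - 7 - 2: 7.9+3.9+2.9+2.2 = 16.9
Cheapest is 4 - 5 - 6 - 7 - 2 at 16.9 s.

16.9 s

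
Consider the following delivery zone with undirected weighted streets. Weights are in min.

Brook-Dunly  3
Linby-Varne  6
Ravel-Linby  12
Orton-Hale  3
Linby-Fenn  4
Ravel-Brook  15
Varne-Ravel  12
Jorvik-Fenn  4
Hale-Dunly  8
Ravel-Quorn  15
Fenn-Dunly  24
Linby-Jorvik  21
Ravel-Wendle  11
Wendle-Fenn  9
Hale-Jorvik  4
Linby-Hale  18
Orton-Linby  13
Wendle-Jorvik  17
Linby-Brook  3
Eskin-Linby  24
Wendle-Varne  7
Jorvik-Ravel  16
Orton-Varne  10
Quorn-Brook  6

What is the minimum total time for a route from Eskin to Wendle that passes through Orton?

54 min

Best Eskin to Orton: Eskin–Linby–Orton costing 37
Best Orton to Wendle: Orton–Varne–Wendle costing 17
Total via Orton: 37 + 17 = 54 min.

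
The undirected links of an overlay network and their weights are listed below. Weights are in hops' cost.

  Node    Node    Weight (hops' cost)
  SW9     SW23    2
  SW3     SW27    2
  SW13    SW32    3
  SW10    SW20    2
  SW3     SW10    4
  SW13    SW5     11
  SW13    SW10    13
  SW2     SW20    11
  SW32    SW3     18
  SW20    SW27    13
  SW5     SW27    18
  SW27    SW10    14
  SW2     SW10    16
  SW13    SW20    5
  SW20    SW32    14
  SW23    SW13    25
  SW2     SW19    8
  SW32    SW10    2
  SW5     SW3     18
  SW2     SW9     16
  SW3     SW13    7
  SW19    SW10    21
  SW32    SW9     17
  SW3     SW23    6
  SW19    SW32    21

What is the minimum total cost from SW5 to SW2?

Enumerating some paths:
SW5 → SW13 → SW32 → SW10 → SW20 → SW2: 11+3+2+2+11 = 29
SW5 → SW13 → SW32 → SW10 → SW2: 11+3+2+16 = 32
SW5 → SW13 → SW20 → SW10 → SW2: 11+5+2+16 = 34
SW5 → SW13 → SW20 → SW2: 11+5+11 = 27
Cheapest is SW5 → SW13 → SW20 → SW2 at 27 hops' cost.

27 hops' cost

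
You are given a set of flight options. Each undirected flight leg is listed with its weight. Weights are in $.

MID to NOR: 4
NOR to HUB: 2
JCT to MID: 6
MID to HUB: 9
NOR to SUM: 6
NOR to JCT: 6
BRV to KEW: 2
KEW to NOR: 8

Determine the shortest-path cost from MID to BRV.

$14

Compare a few routes:
MID–HUB–NOR–KEW–BRV: 9+2+8+2 = 21
MID–NOR–KEW–BRV: 4+8+2 = 14
The minimum is $14 via MID–NOR–KEW–BRV.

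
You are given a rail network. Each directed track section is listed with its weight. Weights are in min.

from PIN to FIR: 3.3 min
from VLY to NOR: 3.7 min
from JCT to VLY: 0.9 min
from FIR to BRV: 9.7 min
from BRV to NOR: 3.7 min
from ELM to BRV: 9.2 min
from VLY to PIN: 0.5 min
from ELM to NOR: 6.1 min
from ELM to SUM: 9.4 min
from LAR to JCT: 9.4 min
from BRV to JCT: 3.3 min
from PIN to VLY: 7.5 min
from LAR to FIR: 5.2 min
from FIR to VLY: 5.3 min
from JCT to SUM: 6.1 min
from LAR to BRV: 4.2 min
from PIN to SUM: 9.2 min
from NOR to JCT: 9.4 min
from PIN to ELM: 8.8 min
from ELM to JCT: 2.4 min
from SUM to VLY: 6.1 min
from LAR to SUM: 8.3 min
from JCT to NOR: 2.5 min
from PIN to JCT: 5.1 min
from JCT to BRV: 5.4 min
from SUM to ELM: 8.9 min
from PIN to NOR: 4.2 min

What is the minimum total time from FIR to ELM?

14.6 min

Settle nodes by increasing distance from FIR:
FIR: 0
VLY: 5.3  (via FIR)
PIN: 5.8  (via VLY)
NOR: 9  (via VLY)
BRV: 9.7  (via FIR)
JCT: 10.9  (via PIN)
ELM: 14.6  (via PIN)
Shortest route: FIR → VLY → PIN → ELM = 14.6 min.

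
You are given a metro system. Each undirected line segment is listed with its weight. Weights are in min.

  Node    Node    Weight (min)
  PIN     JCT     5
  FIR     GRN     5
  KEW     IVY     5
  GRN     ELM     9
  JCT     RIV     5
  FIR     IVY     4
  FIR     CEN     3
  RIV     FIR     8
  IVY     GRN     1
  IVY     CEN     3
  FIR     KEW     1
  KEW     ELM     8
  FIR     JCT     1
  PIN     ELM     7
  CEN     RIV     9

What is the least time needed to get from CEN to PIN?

Compare a few routes:
CEN - FIR - JCT - PIN: 3+1+5 = 9
CEN - IVY - FIR - JCT - PIN: 3+4+1+5 = 13
Cheapest is CEN - FIR - JCT - PIN at 9 min.

9 min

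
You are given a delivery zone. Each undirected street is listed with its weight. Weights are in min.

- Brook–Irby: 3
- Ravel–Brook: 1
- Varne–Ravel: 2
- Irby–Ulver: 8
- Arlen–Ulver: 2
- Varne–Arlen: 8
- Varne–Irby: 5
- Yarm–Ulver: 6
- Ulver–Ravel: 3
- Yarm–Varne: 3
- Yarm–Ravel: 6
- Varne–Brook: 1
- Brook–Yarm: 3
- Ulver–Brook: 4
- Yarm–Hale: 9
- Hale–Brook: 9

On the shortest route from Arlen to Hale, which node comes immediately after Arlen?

Candidate routes:
Arlen → Ulver → Ravel → Varne → Brook → Hale: 2+3+2+1+9 = 17
Arlen → Ulver → Brook → Hale: 2+4+9 = 15
Arlen → Ulver → Yarm → Hale: 2+6+9 = 17
The minimum is 15 min via Arlen → Ulver → Brook → Hale.
So from Arlen the first move is to Ulver.

Ulver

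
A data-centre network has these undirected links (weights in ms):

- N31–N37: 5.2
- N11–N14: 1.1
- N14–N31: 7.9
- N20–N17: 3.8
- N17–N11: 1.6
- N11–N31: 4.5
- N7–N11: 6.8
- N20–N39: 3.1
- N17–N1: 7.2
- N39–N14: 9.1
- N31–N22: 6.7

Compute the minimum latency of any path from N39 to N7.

Candidate routes:
N39–N14–N11–N7: 9.1+1.1+6.8 = 17
N39–N14–N31–N11–N7: 9.1+7.9+4.5+6.8 = 28.3
N39–N20–N17–N11–N7: 3.1+3.8+1.6+6.8 = 15.3
Cheapest is N39–N20–N17–N11–N7 at 15.3 ms.

15.3 ms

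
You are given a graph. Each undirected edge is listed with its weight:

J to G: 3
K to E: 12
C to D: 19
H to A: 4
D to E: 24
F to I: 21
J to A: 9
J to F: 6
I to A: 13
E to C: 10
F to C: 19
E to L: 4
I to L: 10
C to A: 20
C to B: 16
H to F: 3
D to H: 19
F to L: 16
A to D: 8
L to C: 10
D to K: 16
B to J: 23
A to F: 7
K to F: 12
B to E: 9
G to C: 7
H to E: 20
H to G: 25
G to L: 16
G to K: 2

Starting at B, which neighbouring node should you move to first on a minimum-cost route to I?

E

Candidate routes:
B - C - L - I: 16+10+10 = 36
B - E - C - L - I: 9+10+10+10 = 39
B - E - L - I: 9+4+10 = 23
B - C - E - L - I: 16+10+4+10 = 40
Cheapest is B - E - L - I at 23.
So from B the first move is to E.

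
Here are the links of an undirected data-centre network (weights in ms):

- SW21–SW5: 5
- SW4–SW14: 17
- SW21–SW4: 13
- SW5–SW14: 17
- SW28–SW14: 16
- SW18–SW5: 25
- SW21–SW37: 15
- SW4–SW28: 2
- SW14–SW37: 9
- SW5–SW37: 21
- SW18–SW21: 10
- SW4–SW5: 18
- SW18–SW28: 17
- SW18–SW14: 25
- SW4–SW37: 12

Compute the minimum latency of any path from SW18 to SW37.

25 ms

Running Dijkstra from SW18:
SW18: 0
SW21: 10  (via SW18)
SW5: 15  (via SW21)
SW28: 17  (via SW18)
SW4: 19  (via SW28)
SW14: 25  (via SW18)
SW37: 25  (via SW21)
Shortest route: SW18 → SW21 → SW37 = 25 ms.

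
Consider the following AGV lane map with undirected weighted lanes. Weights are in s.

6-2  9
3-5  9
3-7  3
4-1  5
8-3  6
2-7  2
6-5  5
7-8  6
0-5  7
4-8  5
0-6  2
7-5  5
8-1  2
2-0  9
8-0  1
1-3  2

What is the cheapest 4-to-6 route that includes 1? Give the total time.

Best 4 to 1: 4 → 1 costing 5
Shortest 1→6: 1 → 8 → 0 → 6 = 5
Total via 1: 5 + 5 = 10 s.

10 s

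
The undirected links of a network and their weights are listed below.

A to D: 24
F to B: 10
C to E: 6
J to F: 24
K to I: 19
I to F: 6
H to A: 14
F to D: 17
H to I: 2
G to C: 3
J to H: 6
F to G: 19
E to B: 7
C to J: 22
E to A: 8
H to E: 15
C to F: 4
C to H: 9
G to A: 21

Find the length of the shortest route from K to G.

Candidate routes:
K–I–F–G: 19+6+19 = 44
K–I–H–C–G: 19+2+9+3 = 33
K–I–F–C–G: 19+6+4+3 = 32
The minimum is 32 via K–I–F–C–G.

32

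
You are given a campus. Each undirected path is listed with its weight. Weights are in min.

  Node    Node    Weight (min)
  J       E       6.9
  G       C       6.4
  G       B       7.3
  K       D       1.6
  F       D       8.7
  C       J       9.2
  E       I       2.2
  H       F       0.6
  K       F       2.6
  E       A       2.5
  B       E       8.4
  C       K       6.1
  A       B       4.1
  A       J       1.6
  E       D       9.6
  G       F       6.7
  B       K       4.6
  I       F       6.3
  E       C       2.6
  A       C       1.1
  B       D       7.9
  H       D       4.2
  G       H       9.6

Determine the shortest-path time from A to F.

Enumerating some paths:
A → C → K → F: 1.1+6.1+2.6 = 9.8
A → E → I → F: 2.5+2.2+6.3 = 11
Cheapest is A → C → K → F at 9.8 min.

9.8 min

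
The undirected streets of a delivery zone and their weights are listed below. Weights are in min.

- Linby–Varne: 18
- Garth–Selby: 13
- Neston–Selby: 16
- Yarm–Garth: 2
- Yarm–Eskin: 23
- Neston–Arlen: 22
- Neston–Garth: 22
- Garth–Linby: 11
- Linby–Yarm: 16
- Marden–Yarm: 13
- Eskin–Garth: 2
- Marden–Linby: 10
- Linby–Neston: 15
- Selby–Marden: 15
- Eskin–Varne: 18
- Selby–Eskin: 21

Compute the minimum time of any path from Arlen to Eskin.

46 min

Settle nodes by increasing distance from Arlen:
Arlen: 0
Neston: 22  (via Arlen)
Linby: 37  (via Neston)
Selby: 38  (via Neston)
Garth: 44  (via Neston)
Eskin: 46  (via Garth)
Shortest route: Arlen → Neston → Garth → Eskin = 46 min.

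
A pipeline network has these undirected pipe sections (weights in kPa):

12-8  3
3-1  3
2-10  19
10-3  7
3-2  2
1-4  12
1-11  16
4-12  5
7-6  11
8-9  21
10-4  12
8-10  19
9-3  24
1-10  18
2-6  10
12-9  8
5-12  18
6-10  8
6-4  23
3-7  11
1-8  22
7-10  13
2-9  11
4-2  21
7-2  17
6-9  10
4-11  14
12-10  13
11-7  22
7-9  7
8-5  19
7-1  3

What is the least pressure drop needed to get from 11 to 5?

37 kPa

Settle nodes by increasing distance from 11:
11: 0
4: 14  (via 11)
1: 16  (via 11)
3: 19  (via 1)
7: 19  (via 1)
12: 19  (via 4)
2: 21  (via 3)
8: 22  (via 12)
9: 26  (via 7)
10: 26  (via 4)
6: 30  (via 7)
5: 37  (via 12)
Shortest route: 11 → 4 → 12 → 5 = 37 kPa.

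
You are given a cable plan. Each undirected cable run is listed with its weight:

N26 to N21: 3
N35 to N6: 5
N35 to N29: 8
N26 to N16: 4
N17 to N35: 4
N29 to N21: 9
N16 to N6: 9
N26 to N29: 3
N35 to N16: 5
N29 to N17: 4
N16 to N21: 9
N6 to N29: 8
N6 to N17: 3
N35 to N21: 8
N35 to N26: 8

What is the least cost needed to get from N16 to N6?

Compare a few routes:
N16–N35–N6: 5+5 = 10
N16–N6: 9 = 9
N16–N35–N17–N6: 5+4+3 = 12
The minimum is 9 via N16–N6.

9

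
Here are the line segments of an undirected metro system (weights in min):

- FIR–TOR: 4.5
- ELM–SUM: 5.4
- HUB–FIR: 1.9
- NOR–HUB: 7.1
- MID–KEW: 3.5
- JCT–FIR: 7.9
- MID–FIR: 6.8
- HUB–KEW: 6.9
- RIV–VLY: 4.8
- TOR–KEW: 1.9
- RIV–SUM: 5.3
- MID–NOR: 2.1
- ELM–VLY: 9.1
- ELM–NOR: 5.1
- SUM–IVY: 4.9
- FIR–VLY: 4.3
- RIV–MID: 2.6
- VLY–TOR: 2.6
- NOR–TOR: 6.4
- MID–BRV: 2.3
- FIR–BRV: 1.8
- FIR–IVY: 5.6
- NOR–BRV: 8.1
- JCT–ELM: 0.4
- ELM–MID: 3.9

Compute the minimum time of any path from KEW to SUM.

Candidate routes:
KEW - MID - RIV - SUM: 3.5+2.6+5.3 = 11.4
KEW - TOR - VLY - RIV - SUM: 1.9+2.6+4.8+5.3 = 14.6
KEW - MID - ELM - SUM: 3.5+3.9+5.4 = 12.8
Cheapest is KEW - MID - RIV - SUM at 11.4 min.

11.4 min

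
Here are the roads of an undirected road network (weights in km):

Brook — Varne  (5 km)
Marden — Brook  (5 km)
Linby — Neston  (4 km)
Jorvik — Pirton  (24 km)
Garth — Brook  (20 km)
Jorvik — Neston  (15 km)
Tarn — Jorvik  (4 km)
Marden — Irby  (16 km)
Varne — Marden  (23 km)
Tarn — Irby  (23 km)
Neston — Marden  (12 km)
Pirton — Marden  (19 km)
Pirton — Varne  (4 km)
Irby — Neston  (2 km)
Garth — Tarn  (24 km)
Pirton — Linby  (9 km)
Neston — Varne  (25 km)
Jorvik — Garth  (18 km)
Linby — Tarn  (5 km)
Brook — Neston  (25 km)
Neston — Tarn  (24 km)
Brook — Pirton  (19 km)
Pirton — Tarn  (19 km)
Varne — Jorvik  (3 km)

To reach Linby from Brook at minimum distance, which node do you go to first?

Varne

Compare a few routes:
Brook - Varne - Pirton - Linby: 5+4+9 = 18
Brook - Varne - Jorvik - Tarn - Linby: 5+3+4+5 = 17
Brook - Varne - Jorvik - Neston - Linby: 5+3+15+4 = 27
Brook - Marden - Neston - Linby: 5+12+4 = 21
The minimum is 17 km via Brook - Varne - Jorvik - Tarn - Linby.
So from Brook the first move is to Varne.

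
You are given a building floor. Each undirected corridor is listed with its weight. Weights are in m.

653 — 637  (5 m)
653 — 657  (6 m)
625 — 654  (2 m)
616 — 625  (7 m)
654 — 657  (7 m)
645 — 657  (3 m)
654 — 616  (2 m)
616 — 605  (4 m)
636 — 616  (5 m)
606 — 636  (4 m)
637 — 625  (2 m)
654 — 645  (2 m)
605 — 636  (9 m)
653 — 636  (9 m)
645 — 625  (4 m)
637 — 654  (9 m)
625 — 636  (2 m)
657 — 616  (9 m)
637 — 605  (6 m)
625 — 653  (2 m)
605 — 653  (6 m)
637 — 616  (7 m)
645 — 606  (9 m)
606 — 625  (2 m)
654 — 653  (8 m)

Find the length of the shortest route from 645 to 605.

8 m

Settle nodes by increasing distance from 645:
645: 0
654: 2  (via 645)
657: 3  (via 645)
625: 4  (via 645)
616: 4  (via 654)
637: 6  (via 625)
636: 6  (via 625)
606: 6  (via 625)
653: 6  (via 625)
605: 8  (via 616)
Shortest route: 645 → 654 → 616 → 605 = 8 m.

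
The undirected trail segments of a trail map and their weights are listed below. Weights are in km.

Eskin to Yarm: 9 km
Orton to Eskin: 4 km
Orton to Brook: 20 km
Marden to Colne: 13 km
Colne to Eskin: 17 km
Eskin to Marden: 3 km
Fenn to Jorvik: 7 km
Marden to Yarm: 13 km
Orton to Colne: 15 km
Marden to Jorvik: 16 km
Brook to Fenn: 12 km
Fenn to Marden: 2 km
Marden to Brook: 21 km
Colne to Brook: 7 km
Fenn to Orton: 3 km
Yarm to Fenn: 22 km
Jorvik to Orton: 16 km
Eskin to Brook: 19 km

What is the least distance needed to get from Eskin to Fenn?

Candidate routes:
Eskin → Marden → Fenn: 3+2 = 5
Eskin → Orton → Fenn: 4+3 = 7
Cheapest is Eskin → Marden → Fenn at 5 km.

5 km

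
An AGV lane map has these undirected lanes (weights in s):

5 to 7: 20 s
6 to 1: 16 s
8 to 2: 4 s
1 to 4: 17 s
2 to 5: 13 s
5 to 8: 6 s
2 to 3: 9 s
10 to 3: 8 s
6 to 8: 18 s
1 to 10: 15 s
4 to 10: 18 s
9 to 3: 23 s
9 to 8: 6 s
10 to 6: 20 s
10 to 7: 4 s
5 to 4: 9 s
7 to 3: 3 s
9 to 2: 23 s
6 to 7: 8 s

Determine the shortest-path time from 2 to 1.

Candidate routes:
2–3–7–10–1: 9+3+4+15 = 31
2–3–7–6–1: 9+3+8+16 = 36
2–8–5–4–1: 4+6+9+17 = 36
2–3–10–1: 9+8+15 = 32
Cheapest is 2–3–7–10–1 at 31 s.

31 s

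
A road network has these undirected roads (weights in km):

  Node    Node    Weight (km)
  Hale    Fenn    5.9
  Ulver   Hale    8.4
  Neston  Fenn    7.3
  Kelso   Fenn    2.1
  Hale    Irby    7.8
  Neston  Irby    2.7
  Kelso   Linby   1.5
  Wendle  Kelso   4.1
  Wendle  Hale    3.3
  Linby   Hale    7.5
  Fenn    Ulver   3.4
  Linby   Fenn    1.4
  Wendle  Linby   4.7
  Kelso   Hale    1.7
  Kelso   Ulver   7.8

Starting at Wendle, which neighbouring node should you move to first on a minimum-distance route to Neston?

Linby

Candidate routes:
Wendle - Kelso - Fenn - Neston: 4.1+2.1+7.3 = 13.5
Wendle - Linby - Fenn - Neston: 4.7+1.4+7.3 = 13.4
The minimum is 13.4 km via Wendle - Linby - Fenn - Neston.
So from Wendle the first move is to Linby.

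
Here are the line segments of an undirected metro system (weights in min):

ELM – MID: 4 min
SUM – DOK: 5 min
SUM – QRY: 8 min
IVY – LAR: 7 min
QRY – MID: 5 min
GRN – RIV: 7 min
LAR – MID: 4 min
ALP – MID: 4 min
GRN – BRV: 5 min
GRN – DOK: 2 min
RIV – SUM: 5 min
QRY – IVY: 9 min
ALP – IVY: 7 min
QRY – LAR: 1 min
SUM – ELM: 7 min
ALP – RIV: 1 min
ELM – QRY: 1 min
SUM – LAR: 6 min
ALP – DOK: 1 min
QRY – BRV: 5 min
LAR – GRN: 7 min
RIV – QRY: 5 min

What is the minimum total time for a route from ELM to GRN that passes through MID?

Shortest ELM→MID: ELM–MID = 4
Shortest MID→GRN: MID–ALP–DOK–GRN = 7
Total via MID: 4 + 7 = 11 min.

11 min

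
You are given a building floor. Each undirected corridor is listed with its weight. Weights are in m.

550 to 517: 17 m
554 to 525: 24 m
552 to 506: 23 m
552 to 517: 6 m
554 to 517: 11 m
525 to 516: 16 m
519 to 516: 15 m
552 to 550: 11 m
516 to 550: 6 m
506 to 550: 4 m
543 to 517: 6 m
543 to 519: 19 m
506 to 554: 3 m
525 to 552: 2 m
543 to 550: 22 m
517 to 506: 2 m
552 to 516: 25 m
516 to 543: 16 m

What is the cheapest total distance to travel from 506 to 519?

Shortest distances from 506:
506: 0
517: 2  (via 506)
554: 3  (via 506)
550: 4  (via 506)
543: 8  (via 517)
552: 8  (via 517)
516: 10  (via 550)
525: 10  (via 552)
519: 25  (via 516)
Shortest route: 506 → 550 → 516 → 519 = 25 m.

25 m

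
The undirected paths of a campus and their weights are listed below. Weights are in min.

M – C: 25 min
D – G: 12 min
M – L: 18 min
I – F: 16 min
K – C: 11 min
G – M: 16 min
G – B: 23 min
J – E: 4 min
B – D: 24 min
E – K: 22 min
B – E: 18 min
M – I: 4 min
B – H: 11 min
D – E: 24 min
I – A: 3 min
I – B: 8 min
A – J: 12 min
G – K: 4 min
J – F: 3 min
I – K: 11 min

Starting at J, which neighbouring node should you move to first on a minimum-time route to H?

E

Candidate routes:
J - A - I - B - H: 12+3+8+11 = 34
J - E - B - H: 4+18+11 = 33
J - F - I - B - H: 3+16+8+11 = 38
The minimum is 33 min via J - E - B - H.
So from J the first move is to E.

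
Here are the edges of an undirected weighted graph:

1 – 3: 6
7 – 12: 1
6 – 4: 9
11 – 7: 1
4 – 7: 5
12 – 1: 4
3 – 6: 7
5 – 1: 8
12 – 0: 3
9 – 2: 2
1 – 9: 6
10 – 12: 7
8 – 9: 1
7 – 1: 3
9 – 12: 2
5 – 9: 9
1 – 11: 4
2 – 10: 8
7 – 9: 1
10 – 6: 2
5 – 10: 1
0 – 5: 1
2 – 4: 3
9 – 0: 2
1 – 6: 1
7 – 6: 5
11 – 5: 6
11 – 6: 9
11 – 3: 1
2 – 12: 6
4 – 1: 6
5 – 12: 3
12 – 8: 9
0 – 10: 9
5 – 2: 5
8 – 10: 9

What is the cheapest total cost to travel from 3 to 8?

4

Compare a few routes:
3 - 11 - 7 - 9 - 8: 1+1+1+1 = 4
3 - 11 - 7 - 12 - 9 - 8: 1+1+1+2+1 = 6
Cheapest is 3 - 11 - 7 - 9 - 8 at 4.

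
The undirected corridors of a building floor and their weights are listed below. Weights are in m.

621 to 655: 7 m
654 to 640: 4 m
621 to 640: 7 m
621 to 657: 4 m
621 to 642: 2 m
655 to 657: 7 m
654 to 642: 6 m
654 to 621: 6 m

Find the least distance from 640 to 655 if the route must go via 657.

18 m

Shortest 640→657: 640 → 621 → 657 = 11
Best 657 to 655: 657 → 655 costing 7
Total via 657: 11 + 7 = 18 m.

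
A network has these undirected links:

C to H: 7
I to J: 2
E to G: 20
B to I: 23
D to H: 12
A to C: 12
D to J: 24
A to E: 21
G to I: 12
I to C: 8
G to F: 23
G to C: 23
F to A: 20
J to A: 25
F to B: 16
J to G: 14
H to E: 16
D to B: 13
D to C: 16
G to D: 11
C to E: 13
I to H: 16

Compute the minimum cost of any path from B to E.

41

Compare a few routes:
B - I - C - E: 23+8+13 = 44
B - D - C - E: 13+16+13 = 42
B - D - G - E: 13+11+20 = 44
B - D - H - E: 13+12+16 = 41
The minimum is 41 via B - D - H - E.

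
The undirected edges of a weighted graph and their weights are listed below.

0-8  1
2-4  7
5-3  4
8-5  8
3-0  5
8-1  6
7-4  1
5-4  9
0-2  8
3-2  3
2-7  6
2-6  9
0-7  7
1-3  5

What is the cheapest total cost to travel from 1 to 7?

Settle nodes by increasing distance from 1:
1: 0
3: 5  (via 1)
8: 6  (via 1)
0: 7  (via 8)
2: 8  (via 3)
5: 9  (via 3)
7: 14  (via 0)
Shortest route: 1 → 8 → 0 → 7 = 14.

14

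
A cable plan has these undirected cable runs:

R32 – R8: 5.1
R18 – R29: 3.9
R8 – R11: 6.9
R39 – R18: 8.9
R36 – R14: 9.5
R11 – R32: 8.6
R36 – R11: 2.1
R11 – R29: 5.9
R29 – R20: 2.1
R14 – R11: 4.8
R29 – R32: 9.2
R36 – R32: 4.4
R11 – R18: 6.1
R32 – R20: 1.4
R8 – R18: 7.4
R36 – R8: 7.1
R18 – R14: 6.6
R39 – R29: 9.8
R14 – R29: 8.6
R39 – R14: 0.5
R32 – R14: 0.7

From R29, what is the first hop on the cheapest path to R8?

Enumerating some paths:
R29–R32–R8: 9.2+5.1 = 14.3
R29–R20–R32–R8: 2.1+1.4+5.1 = 8.6
R29–R18–R8: 3.9+7.4 = 11.3
R29–R11–R8: 5.9+6.9 = 12.8
The minimum is 8.6 via R29–R20–R32–R8.
So from R29 the first move is to R20.

R20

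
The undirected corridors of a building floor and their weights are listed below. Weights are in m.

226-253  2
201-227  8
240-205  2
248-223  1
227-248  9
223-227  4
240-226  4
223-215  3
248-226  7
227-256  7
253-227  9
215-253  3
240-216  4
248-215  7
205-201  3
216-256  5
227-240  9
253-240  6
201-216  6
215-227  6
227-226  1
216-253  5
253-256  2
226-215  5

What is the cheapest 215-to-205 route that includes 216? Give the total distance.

14 m

Best 215 to 216: 215 → 253 → 216 costing 8
Best 216 to 205: 216 → 240 → 205 costing 6
Total via 216: 8 + 6 = 14 m.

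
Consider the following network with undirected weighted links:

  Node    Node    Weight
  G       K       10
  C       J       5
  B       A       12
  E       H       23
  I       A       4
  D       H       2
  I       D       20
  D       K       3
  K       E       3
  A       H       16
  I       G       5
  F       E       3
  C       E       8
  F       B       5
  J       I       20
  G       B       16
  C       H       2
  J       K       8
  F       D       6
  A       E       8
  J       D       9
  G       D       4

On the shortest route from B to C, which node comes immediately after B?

Enumerating some paths:
B - F - D - H - C: 5+6+2+2 = 15
B - F - E - C: 5+3+8 = 16
B - F - E - K - J - C: 5+3+3+8+5 = 24
B - F - E - K - D - H - C: 5+3+3+3+2+2 = 18
Cheapest is B - F - D - H - C at 15.
So from B the first move is to F.

F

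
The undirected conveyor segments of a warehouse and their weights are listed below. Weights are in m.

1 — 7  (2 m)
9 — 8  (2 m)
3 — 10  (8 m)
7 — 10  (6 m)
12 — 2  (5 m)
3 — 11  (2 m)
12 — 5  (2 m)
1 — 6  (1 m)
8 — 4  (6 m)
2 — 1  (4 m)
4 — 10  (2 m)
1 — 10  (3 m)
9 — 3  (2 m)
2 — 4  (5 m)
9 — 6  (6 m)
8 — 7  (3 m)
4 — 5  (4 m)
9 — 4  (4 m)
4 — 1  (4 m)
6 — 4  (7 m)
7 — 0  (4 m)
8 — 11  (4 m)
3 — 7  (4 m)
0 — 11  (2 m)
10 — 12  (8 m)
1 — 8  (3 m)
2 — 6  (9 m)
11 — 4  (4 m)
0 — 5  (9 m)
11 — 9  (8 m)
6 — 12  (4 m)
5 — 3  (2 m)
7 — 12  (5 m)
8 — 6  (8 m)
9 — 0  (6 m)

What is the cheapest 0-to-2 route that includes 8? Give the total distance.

Best 0 to 8: 0 → 11 → 8 costing 6
Shortest 8→2: 8 → 1 → 2 = 7
Total via 8: 6 + 7 = 13 m.

13 m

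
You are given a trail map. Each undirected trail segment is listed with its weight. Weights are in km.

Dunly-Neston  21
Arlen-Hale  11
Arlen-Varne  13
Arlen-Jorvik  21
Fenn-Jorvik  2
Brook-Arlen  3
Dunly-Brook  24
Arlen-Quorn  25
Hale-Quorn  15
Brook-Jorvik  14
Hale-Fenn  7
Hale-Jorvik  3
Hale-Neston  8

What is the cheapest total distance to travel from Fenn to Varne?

Running Dijkstra from Fenn:
Fenn: 0
Jorvik: 2  (via Fenn)
Hale: 5  (via Jorvik)
Neston: 13  (via Hale)
Brook: 16  (via Jorvik)
Arlen: 16  (via Hale)
Quorn: 20  (via Hale)
Varne: 29  (via Arlen)
Shortest route: Fenn → Jorvik → Hale → Arlen → Varne = 29 km.

29 km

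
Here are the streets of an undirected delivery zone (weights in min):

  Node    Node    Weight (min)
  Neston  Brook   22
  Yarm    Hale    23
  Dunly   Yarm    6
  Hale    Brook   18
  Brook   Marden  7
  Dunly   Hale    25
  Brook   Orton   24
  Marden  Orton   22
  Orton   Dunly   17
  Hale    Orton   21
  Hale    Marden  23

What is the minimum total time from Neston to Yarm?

63 min

Running Dijkstra from Neston:
Neston: 0
Brook: 22  (via Neston)
Marden: 29  (via Brook)
Hale: 40  (via Brook)
Orton: 46  (via Brook)
Dunly: 63  (via Orton)
Yarm: 63  (via Hale)
Shortest route: Neston–Brook–Hale–Yarm = 63 min.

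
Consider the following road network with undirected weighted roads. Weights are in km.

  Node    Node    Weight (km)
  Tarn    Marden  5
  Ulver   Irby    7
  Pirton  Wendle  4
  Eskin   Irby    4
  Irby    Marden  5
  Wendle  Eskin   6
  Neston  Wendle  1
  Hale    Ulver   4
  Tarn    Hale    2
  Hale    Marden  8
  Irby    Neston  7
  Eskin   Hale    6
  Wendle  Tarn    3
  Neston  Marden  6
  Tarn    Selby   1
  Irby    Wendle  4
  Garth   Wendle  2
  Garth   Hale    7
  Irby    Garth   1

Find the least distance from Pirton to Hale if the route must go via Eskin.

16 km

Shortest Pirton→Eskin: Pirton–Wendle–Eskin = 10
Best Eskin to Hale: Eskin–Hale costing 6
Total via Eskin: 10 + 6 = 16 km.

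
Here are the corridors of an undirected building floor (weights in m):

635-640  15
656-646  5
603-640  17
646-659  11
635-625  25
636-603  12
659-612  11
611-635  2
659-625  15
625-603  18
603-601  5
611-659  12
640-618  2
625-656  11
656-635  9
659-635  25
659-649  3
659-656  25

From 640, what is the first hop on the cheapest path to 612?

Enumerating some paths:
640 → 635 → 656 → 646 → 659 → 612: 15+9+5+11+11 = 51
640 → 635 → 611 → 659 → 612: 15+2+12+11 = 40
Cheapest is 640 → 635 → 611 → 659 → 612 at 40 m.
So from 640 the first move is to 635.

635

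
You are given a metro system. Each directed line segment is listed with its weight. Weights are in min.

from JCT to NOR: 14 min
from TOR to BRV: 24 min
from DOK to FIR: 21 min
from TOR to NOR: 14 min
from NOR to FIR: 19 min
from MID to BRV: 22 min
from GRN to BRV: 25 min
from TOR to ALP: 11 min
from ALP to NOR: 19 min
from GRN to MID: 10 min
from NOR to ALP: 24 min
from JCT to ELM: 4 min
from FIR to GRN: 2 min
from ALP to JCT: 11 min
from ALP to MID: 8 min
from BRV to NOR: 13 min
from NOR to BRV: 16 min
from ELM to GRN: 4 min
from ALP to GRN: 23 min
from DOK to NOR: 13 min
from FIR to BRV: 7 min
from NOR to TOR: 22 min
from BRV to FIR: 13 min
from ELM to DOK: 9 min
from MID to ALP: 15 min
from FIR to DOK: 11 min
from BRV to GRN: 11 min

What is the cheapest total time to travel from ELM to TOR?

Compare a few routes:
ELM–GRN–MID–BRV–NOR–TOR: 4+10+22+13+22 = 71
ELM–DOK–NOR–TOR: 9+13+22 = 44
ELM–GRN–BRV–NOR–TOR: 4+25+13+22 = 64
ELM–GRN–MID–ALP–NOR–TOR: 4+10+15+19+22 = 70
Cheapest is ELM–DOK–NOR–TOR at 44 min.

44 min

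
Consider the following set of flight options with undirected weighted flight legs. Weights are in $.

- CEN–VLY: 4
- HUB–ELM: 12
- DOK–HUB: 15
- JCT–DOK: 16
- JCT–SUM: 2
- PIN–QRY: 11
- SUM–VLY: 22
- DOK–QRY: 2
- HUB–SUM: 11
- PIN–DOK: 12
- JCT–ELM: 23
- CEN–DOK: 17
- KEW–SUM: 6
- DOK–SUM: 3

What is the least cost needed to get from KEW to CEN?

Candidate routes:
KEW–SUM–JCT–DOK–CEN: 6+2+16+17 = 41
KEW–SUM–DOK–CEN: 6+3+17 = 26
KEW–SUM–VLY–CEN: 6+22+4 = 32
The minimum is $26 via KEW–SUM–DOK–CEN.

$26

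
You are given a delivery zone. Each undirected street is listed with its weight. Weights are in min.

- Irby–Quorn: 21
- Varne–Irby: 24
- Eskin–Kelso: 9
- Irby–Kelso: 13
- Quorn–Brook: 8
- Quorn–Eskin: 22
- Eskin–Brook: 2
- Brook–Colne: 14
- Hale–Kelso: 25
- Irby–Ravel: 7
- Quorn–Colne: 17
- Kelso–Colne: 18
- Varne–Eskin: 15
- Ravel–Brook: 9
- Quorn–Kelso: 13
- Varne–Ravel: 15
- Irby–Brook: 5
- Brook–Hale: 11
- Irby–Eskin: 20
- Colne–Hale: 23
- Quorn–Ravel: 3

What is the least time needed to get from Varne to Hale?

Enumerating some paths:
Varne–Ravel–Quorn–Brook–Hale: 15+3+8+11 = 37
Varne–Ravel–Irby–Brook–Hale: 15+7+5+11 = 38
Varne–Eskin–Brook–Hale: 15+2+11 = 28
Varne–Ravel–Brook–Hale: 15+9+11 = 35
The minimum is 28 min via Varne–Eskin–Brook–Hale.

28 min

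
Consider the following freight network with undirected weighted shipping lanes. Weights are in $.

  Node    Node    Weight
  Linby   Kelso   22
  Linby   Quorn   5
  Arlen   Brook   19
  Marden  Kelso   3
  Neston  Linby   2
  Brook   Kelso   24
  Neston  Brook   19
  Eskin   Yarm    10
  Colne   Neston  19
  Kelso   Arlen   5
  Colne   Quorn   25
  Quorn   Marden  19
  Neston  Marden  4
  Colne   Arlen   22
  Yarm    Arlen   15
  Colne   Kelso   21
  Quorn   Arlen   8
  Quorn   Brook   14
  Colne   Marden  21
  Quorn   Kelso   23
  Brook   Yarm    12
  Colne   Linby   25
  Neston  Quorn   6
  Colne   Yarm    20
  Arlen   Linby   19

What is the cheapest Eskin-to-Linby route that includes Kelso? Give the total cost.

$39

Best Eskin to Kelso: Eskin–Yarm–Arlen–Kelso costing 30
Best Kelso to Linby: Kelso–Marden–Neston–Linby costing 9
Total via Kelso: 30 + 9 = $39.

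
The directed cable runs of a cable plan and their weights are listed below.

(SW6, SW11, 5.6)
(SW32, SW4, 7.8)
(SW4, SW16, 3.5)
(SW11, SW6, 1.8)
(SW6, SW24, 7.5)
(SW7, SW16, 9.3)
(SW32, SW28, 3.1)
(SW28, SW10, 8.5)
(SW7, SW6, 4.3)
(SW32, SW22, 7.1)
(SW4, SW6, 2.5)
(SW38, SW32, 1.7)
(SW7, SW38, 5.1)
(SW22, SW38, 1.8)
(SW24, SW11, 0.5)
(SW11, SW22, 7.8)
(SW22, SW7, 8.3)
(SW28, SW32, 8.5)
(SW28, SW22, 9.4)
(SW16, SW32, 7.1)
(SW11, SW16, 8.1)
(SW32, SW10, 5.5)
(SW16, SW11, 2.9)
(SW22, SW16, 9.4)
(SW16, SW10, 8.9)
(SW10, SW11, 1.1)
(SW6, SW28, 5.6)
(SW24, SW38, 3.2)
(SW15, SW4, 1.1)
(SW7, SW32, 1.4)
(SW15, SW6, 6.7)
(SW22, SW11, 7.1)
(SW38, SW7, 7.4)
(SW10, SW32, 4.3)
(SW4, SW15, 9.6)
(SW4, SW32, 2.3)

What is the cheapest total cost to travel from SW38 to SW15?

Compare a few routes:
SW38 → SW7 → SW6 → SW28 → SW32 → SW4 → SW15: 7.4+4.3+5.6+8.5+7.8+9.6 = 43.2
SW38 → SW7 → SW16 → SW32 → SW4 → SW15: 7.4+9.3+7.1+7.8+9.6 = 41.2
SW38 → SW7 → SW32 → SW4 → SW15: 7.4+1.4+7.8+9.6 = 26.2
SW38 → SW32 → SW4 → SW15: 1.7+7.8+9.6 = 19.1
The minimum is 19.1 via SW38 → SW32 → SW4 → SW15.

19.1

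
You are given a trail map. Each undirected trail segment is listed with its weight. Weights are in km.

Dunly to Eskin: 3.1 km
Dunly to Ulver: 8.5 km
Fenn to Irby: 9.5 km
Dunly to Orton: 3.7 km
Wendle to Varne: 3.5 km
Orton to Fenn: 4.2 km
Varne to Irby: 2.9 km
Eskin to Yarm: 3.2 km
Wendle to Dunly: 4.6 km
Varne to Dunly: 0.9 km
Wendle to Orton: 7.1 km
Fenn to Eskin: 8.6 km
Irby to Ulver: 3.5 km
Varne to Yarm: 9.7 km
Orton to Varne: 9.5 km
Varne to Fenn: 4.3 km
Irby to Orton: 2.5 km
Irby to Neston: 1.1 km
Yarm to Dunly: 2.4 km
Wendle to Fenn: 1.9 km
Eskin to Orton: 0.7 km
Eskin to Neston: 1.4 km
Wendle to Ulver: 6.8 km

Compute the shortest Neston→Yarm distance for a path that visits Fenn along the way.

Best Neston to Fenn: Neston → Eskin → Orton → Fenn costing 6.3
Shortest Fenn→Yarm: Fenn → Varne → Dunly → Yarm = 7.6
Total via Fenn: 6.3 + 7.6 = 13.9 km.

13.9 km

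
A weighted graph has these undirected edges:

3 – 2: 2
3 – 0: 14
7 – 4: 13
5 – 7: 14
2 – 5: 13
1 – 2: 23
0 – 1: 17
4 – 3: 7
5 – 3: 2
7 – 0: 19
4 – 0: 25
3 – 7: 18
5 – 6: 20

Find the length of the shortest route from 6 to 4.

29

Compare a few routes:
6 - 5 - 2 - 3 - 4: 20+13+2+7 = 42
6 - 5 - 3 - 4: 20+2+7 = 29
6 - 5 - 7 - 4: 20+14+13 = 47
6 - 5 - 3 - 7 - 4: 20+2+18+13 = 53
Cheapest is 6 - 5 - 3 - 4 at 29.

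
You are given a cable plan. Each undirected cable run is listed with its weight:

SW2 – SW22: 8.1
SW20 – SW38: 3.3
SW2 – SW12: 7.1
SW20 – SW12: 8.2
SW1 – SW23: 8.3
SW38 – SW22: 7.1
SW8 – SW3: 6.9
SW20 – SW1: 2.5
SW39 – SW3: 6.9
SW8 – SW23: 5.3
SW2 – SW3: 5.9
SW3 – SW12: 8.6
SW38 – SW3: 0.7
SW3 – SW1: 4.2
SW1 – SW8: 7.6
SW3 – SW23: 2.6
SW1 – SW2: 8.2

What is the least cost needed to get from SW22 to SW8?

14.7

Settle nodes by increasing distance from SW22:
SW22: 0
SW38: 7.1  (via SW22)
SW3: 7.8  (via SW38)
SW2: 8.1  (via SW22)
SW20: 10.4  (via SW38)
SW23: 10.4  (via SW3)
SW1: 12  (via SW3)
SW39: 14.7  (via SW3)
SW8: 14.7  (via SW3)
Shortest route: SW22 → SW38 → SW3 → SW8 = 14.7.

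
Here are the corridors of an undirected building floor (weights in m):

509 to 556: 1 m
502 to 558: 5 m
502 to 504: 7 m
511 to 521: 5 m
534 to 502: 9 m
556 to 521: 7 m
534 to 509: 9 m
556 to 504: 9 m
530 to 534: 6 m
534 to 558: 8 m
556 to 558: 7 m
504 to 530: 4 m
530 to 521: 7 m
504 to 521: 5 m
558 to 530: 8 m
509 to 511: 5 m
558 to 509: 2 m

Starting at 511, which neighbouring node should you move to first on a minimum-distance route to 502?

509

Enumerating some paths:
511 → 509 → 558 → 502: 5+2+5 = 12
511 → 521 → 504 → 502: 5+5+7 = 17
Cheapest is 511 → 509 → 558 → 502 at 12 m.
So from 511 the first move is to 509.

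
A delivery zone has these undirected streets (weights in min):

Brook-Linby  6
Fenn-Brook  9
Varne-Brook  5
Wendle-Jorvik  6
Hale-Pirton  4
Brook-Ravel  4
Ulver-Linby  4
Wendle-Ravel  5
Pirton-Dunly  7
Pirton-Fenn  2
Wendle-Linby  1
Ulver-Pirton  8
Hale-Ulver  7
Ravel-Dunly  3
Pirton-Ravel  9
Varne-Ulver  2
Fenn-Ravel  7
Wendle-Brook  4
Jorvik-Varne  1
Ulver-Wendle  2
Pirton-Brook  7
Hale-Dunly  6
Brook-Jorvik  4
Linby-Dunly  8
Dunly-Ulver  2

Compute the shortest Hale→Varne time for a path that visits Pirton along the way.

14 min

Shortest Hale→Pirton: Hale–Pirton = 4
Best Pirton to Varne: Pirton–Ulver–Varne costing 10
Total via Pirton: 4 + 10 = 14 min.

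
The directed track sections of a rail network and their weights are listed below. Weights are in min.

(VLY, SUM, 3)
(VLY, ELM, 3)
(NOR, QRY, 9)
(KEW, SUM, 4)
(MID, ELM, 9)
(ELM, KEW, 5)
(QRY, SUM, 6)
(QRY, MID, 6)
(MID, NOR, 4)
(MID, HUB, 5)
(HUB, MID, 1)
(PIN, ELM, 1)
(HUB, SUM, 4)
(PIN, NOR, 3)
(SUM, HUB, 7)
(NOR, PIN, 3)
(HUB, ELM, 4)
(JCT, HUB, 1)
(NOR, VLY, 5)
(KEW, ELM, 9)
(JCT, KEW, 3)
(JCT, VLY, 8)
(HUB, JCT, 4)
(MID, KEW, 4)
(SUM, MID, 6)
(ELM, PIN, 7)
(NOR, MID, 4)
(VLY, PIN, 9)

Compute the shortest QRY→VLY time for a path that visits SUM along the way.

21 min

Best QRY to SUM: QRY → SUM costing 6
Best SUM to VLY: SUM → MID → NOR → VLY costing 15
Total via SUM: 6 + 15 = 21 min.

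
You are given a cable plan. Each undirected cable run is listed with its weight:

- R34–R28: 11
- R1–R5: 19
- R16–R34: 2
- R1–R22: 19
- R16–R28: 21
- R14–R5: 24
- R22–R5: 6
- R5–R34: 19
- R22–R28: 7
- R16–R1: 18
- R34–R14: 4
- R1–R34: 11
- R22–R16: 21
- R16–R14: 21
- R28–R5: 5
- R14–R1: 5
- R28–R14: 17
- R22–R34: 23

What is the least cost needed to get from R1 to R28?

20

Settle nodes by increasing distance from R1:
R1: 0
R14: 5  (via R1)
R34: 9  (via R14)
R16: 11  (via R34)
R5: 19  (via R1)
R22: 19  (via R1)
R28: 20  (via R34)
Shortest route: R1 → R14 → R34 → R28 = 20.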